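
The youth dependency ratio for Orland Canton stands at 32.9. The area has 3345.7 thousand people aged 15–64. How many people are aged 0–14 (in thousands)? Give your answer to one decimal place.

Youth dependency ratio = youth / working-age × 100
32.9 = Y / 3345.7 × 100
⇒ 1100.7

Aged 0–14: 1100.7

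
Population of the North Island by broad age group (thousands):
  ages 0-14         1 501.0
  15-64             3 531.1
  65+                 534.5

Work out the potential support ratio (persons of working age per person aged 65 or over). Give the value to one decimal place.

Potential support ratio = 3 531.1 / 534.5 = 6.6

Potential support ratio: 6.6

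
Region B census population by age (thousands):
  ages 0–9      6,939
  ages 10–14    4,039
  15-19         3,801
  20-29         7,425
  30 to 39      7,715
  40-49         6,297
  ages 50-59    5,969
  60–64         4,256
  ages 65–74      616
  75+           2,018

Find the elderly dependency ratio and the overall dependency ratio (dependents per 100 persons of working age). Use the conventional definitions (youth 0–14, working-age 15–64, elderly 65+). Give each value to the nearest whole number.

Old-age dependency ratio: 7
Total dependency ratio: 38

0–14: 6,939 + 4,039 = 10,978
15–64: 3,801 + 7,425 + 7,715 + 6,297 + 5,969 + 4,256 = 35,463
65+: 616 + 2,018 = 2,634
Old-age dependency ratio = 2,634 / 35,463 × 100 = 7
Total dependency ratio = (10,978 + 2,634) / 35,463 × 100 = 13,612 / 35,463 × 100 = 38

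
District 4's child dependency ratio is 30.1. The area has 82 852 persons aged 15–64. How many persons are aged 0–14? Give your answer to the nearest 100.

Youth dependency ratio = youth / working-age × 100
30.1 = Y / 82 852 × 100
⇒ 24 900

Aged 0–14: 24 900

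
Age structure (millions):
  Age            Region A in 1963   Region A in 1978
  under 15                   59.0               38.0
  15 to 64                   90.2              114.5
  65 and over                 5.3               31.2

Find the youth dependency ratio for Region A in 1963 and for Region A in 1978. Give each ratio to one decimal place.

Region A in 1963: 65.4
Region A in 1978: 33.2

Region A in 1963: 59.0 / 90.2 × 100 = 65.4
Region A in 1978: 38.0 / 114.5 × 100 = 33.2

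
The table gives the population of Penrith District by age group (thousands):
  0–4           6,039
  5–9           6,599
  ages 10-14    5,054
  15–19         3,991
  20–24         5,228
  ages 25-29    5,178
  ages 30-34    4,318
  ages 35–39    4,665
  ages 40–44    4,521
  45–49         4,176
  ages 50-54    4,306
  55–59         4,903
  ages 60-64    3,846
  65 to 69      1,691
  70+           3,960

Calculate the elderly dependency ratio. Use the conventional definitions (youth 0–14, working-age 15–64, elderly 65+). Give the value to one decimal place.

Old-age dependency ratio: 12.5

0–14: 6,039 + 6,599 + 5,054 = 17,692
15–64: 3,991 + 5,228 + 5,178 + 4,318 + 4,665 + 4,521 + 4,176 + 4,306 + 4,903 + 3,846 = 45,132
65+: 1,691 + 3,960 = 5,651
Old-age dependency ratio = 5,651 / 45,132 × 100 = 12.5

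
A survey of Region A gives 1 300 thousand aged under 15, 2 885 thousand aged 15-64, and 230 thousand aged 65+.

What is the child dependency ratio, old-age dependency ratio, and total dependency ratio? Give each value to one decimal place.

Youth dependency ratio = 1 300 / 2 885 × 100 = 45.1
Old-age dependency ratio = 230 / 2 885 × 100 = 8.0
Total dependency ratio = (1 300 + 230) / 2 885 × 100 = 1 530 / 2 885 × 100 = 53.0

Youth dependency ratio: 45.1
Old-age dependency ratio: 8.0
Total dependency ratio: 53.0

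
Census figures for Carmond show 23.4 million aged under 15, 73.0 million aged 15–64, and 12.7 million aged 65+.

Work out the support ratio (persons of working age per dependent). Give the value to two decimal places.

Support ratio = 73.0 / (23.4 + 12.7) = 73.0 / 36.1 = 2.02

Support ratio: 2.02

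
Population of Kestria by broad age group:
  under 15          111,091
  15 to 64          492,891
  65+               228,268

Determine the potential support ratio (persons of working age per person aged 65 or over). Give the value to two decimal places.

Potential support ratio = 492,891 / 228,268 = 2.16

Potential support ratio: 2.16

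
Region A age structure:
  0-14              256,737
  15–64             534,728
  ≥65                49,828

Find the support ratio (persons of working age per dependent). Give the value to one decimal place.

Support ratio = 534,728 / (256,737 + 49,828) = 534,728 / 306,565 = 1.7

Support ratio: 1.7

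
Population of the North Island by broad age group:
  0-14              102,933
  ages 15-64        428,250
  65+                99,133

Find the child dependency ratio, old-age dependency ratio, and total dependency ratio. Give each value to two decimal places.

Youth dependency ratio: 24.04
Old-age dependency ratio: 23.15
Total dependency ratio: 47.18

Youth dependency ratio = 102,933 / 428,250 × 100 = 24.04
Old-age dependency ratio = 99,133 / 428,250 × 100 = 23.15
Total dependency ratio = (102,933 + 99,133) / 428,250 × 100 = 202,066 / 428,250 × 100 = 47.18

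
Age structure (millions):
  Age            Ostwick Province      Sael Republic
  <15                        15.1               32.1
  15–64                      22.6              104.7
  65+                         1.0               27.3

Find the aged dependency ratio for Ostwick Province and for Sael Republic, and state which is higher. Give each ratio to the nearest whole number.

Ostwick Province: 4
Sael Republic: 26
Higher: Sael Republic

Ostwick Province: 1.0 / 22.6 × 100 = 4
Sael Republic: 27.3 / 104.7 × 100 = 26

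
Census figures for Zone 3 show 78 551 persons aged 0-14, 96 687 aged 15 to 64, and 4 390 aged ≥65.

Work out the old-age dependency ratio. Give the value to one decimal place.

Old-age dependency ratio = 4 390 / 96 687 × 100 = 4.5

Old-age dependency ratio: 4.5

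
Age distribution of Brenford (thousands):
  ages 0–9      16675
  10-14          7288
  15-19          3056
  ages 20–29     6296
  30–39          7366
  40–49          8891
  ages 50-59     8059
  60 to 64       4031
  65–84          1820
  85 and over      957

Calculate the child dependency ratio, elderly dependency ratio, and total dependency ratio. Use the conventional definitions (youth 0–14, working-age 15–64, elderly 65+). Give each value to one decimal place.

0–14: 16675 + 7288 = 23963
15–64: 3056 + 6296 + 7366 + 8891 + 8059 + 4031 = 37699
65+: 1820 + 957 = 2777
Youth dependency ratio = 23963 / 37699 × 100 = 63.6
Old-age dependency ratio = 2777 / 37699 × 100 = 7.4
Total dependency ratio = (23963 + 2777) / 37699 × 100 = 26740 / 37699 × 100 = 70.9

Youth dependency ratio: 63.6
Old-age dependency ratio: 7.4
Total dependency ratio: 70.9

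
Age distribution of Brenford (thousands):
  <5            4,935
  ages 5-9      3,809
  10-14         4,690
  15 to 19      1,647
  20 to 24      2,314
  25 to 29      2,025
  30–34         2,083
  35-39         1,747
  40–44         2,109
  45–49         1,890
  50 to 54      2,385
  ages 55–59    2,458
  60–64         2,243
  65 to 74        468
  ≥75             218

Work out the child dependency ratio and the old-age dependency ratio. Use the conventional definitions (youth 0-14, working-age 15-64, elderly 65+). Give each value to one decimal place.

0–14: 4,935 + 3,809 + 4,690 = 13,434
15–64: 1,647 + 2,314 + 2,025 + 2,083 + 1,747 + 2,109 + 1,890 + 2,385 + 2,458 + 2,243 = 20,901
65+: 468 + 218 = 686
Youth dependency ratio = 13,434 / 20,901 × 100 = 64.3
Old-age dependency ratio = 686 / 20,901 × 100 = 3.3

Youth dependency ratio: 64.3
Old-age dependency ratio: 3.3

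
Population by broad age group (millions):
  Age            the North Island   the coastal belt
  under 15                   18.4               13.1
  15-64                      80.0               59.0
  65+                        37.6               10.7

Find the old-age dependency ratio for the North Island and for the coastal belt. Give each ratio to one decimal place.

the North Island: 37.6 / 80.0 × 100 = 47.0
the coastal belt: 10.7 / 59.0 × 100 = 18.1

the North Island: 47.0
the coastal belt: 18.1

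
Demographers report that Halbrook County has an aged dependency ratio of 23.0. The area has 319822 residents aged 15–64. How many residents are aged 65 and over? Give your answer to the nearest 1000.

Old-age dependency ratio = elderly / working-age × 100
23.0 = E / 319822 × 100
⇒ 74000

Aged 65 and over: 74000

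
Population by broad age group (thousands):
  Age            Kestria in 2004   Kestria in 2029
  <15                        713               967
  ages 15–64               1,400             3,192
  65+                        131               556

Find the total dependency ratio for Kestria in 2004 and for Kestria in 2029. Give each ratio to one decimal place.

Kestria in 2004: 60.3
Kestria in 2029: 47.7

Kestria in 2004: (713 + 131) / 1,400 × 100 = 844 / 1,400 × 100 = 60.3
Kestria in 2029: (967 + 556) / 3,192 × 100 = 1,523 / 3,192 × 100 = 47.7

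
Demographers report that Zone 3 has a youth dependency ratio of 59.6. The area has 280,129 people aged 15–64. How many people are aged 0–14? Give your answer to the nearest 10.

Youth dependency ratio = youth / working-age × 100
59.6 = Y / 280,129 × 100
⇒ 166,960

Aged 0–14: 166,960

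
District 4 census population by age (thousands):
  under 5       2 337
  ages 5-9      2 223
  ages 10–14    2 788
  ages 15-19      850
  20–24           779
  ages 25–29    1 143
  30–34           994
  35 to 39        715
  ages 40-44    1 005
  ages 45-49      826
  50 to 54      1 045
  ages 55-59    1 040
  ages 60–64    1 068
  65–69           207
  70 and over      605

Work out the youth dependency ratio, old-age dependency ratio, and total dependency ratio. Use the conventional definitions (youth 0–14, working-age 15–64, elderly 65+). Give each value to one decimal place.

0–14: 2 337 + 2 223 + 2 788 = 7 348
15–64: 850 + 779 + 1 143 + 994 + 715 + 1 005 + 826 + 1 045 + 1 040 + 1 068 = 9 465
65+: 207 + 605 = 812
Youth dependency ratio = 7 348 / 9 465 × 100 = 77.6
Old-age dependency ratio = 812 / 9 465 × 100 = 8.6
Total dependency ratio = (7 348 + 812) / 9 465 × 100 = 8 160 / 9 465 × 100 = 86.2

Youth dependency ratio: 77.6
Old-age dependency ratio: 8.6
Total dependency ratio: 86.2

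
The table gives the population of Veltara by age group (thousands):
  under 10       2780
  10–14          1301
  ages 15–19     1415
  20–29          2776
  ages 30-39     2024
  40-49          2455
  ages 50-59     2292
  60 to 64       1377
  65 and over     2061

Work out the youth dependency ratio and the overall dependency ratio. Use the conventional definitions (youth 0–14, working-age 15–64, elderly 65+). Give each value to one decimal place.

0–14: 2780 + 1301 = 4081
15–64: 1415 + 2776 + 2024 + 2455 + 2292 + 1377 = 12339
65+: 2061
Youth dependency ratio = 4081 / 12339 × 100 = 33.1
Total dependency ratio = (4081 + 2061) / 12339 × 100 = 6142 / 12339 × 100 = 49.8

Youth dependency ratio: 33.1
Total dependency ratio: 49.8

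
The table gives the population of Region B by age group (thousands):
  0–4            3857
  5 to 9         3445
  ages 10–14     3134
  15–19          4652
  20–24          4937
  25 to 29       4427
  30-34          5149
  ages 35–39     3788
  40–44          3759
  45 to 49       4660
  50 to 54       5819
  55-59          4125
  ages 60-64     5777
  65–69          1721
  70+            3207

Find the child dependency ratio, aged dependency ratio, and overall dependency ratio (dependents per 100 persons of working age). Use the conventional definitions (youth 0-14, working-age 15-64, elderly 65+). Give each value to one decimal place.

Youth dependency ratio: 22.2
Old-age dependency ratio: 10.5
Total dependency ratio: 32.6

0–14: 3857 + 3445 + 3134 = 10436
15–64: 4652 + 4937 + 4427 + 5149 + 3788 + 3759 + 4660 + 5819 + 4125 + 5777 = 47093
65+: 1721 + 3207 = 4928
Youth dependency ratio = 10436 / 47093 × 100 = 22.2
Old-age dependency ratio = 4928 / 47093 × 100 = 10.5
Total dependency ratio = (10436 + 4928) / 47093 × 100 = 15364 / 47093 × 100 = 32.6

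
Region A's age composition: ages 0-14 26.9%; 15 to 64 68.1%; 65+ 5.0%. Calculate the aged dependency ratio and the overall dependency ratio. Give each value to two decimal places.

Old-age dependency ratio = 5.0 / 68.1 × 100 = 7.34
Total dependency ratio = (26.9 + 5.0) / 68.1 × 100 = 31.9 / 68.1 × 100 = 46.84

Old-age dependency ratio: 7.34
Total dependency ratio: 46.84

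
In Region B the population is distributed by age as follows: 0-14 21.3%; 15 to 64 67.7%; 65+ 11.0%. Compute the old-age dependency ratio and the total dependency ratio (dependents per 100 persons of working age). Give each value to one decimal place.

Old-age dependency ratio: 16.2
Total dependency ratio: 47.7

Old-age dependency ratio = 11.0 / 67.7 × 100 = 16.2
Total dependency ratio = (21.3 + 11.0) / 67.7 × 100 = 32.3 / 67.7 × 100 = 47.7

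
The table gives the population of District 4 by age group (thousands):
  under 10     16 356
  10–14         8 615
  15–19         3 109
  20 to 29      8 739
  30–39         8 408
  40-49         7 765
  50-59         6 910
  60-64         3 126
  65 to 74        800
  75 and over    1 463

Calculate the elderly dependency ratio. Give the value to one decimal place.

Old-age dependency ratio: 5.9

0–14: 16 356 + 8 615 = 24 971
15–64: 3 109 + 8 739 + 8 408 + 7 765 + 6 910 + 3 126 = 38 057
65+: 800 + 1 463 = 2 263
Old-age dependency ratio = 2 263 / 38 057 × 100 = 5.9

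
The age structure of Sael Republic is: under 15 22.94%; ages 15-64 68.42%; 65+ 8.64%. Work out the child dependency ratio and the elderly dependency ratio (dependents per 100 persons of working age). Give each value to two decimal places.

Youth dependency ratio: 33.53
Old-age dependency ratio: 12.63

Youth dependency ratio = 22.94 / 68.42 × 100 = 33.53
Old-age dependency ratio = 8.64 / 68.42 × 100 = 12.63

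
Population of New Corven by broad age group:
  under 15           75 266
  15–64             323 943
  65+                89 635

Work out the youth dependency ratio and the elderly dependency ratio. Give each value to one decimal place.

Youth dependency ratio = 75 266 / 323 943 × 100 = 23.2
Old-age dependency ratio = 89 635 / 323 943 × 100 = 27.7

Youth dependency ratio: 23.2
Old-age dependency ratio: 27.7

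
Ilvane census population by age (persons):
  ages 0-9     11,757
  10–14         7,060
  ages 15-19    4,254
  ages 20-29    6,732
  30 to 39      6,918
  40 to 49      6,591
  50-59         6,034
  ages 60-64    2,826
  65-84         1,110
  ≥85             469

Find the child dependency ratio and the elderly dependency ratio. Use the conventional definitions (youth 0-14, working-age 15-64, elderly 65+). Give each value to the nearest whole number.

Youth dependency ratio: 56
Old-age dependency ratio: 5

0–14: 11,757 + 7,060 = 18,817
15–64: 4,254 + 6,732 + 6,918 + 6,591 + 6,034 + 2,826 = 33,355
65+: 1,110 + 469 = 1,579
Youth dependency ratio = 18,817 / 33,355 × 100 = 56
Old-age dependency ratio = 1,579 / 33,355 × 100 = 5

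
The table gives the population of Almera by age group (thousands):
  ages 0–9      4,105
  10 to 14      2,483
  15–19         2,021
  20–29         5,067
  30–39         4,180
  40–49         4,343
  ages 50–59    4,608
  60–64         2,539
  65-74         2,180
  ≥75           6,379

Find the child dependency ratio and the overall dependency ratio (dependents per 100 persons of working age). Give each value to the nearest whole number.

Youth dependency ratio: 29
Total dependency ratio: 67

0–14: 4,105 + 2,483 = 6,588
15–64: 2,021 + 5,067 + 4,180 + 4,343 + 4,608 + 2,539 = 22,758
65+: 2,180 + 6,379 = 8,559
Youth dependency ratio = 6,588 / 22,758 × 100 = 29
Total dependency ratio = (6,588 + 8,559) / 22,758 × 100 = 15,147 / 22,758 × 100 = 67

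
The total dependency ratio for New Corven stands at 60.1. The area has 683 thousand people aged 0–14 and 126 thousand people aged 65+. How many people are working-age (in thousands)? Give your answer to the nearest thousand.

Total dependency ratio = (youth + elderly) / working-age × 100
60.1 = (683 + 126) / W × 100
⇒ 1,346

Working-age: 1,346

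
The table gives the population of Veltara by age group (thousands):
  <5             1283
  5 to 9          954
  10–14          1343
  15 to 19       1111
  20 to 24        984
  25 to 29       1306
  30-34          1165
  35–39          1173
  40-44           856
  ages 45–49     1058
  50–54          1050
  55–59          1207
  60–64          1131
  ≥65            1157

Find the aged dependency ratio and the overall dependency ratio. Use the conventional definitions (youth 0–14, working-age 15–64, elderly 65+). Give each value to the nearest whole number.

0–14: 1283 + 954 + 1343 = 3580
15–64: 1111 + 984 + 1306 + 1165 + 1173 + 856 + 1058 + 1050 + 1207 + 1131 = 11041
65+: 1157
Old-age dependency ratio = 1157 / 11041 × 100 = 10
Total dependency ratio = (3580 + 1157) / 11041 × 100 = 4737 / 11041 × 100 = 43

Old-age dependency ratio: 10
Total dependency ratio: 43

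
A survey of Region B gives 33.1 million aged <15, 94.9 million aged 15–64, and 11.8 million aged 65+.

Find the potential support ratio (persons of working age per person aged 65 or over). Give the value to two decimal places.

Potential support ratio: 8.04

Potential support ratio = 94.9 / 11.8 = 8.04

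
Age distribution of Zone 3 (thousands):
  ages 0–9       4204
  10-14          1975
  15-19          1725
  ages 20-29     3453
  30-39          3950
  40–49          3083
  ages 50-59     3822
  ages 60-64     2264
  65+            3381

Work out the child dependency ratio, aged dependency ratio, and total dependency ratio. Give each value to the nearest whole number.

Youth dependency ratio: 34
Old-age dependency ratio: 18
Total dependency ratio: 52

0–14: 4204 + 1975 = 6179
15–64: 1725 + 3453 + 3950 + 3083 + 3822 + 2264 = 18297
65+: 3381
Youth dependency ratio = 6179 / 18297 × 100 = 34
Old-age dependency ratio = 3381 / 18297 × 100 = 18
Total dependency ratio = (6179 + 3381) / 18297 × 100 = 9560 / 18297 × 100 = 52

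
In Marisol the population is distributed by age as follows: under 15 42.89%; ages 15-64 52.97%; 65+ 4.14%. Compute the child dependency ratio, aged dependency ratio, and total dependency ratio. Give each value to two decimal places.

Youth dependency ratio = 42.89 / 52.97 × 100 = 80.97
Old-age dependency ratio = 4.14 / 52.97 × 100 = 7.82
Total dependency ratio = (42.89 + 4.14) / 52.97 × 100 = 47.03 / 52.97 × 100 = 88.79

Youth dependency ratio: 80.97
Old-age dependency ratio: 7.82
Total dependency ratio: 88.79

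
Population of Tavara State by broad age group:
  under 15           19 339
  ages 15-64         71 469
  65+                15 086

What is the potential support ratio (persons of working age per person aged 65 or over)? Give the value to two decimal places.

Potential support ratio = 71 469 / 15 086 = 4.74

Potential support ratio: 4.74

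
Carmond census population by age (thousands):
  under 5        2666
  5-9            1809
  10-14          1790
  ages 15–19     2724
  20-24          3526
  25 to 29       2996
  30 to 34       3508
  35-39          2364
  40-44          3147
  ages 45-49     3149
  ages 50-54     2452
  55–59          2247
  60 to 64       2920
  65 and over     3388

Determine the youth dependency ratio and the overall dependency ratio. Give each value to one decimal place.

0–14: 2666 + 1809 + 1790 = 6265
15–64: 2724 + 3526 + 2996 + 3508 + 2364 + 3147 + 3149 + 2452 + 2247 + 2920 = 29033
65+: 3388
Youth dependency ratio = 6265 / 29033 × 100 = 21.6
Total dependency ratio = (6265 + 3388) / 29033 × 100 = 9653 / 29033 × 100 = 33.2

Youth dependency ratio: 21.6
Total dependency ratio: 33.2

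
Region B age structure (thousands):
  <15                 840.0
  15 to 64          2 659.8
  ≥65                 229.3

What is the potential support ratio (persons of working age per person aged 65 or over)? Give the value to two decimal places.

Potential support ratio = 2 659.8 / 229.3 = 11.60

Potential support ratio: 11.60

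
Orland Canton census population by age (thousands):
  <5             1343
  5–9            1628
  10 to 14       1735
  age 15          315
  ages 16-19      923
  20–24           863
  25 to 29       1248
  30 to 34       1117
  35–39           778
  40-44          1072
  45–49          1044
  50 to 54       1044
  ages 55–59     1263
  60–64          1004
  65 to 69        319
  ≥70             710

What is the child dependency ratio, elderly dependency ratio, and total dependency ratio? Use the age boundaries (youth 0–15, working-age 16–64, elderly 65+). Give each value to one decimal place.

Youth dependency ratio: 48.5
Old-age dependency ratio: 9.9
Total dependency ratio: 58.4

0–15: 1343 + 1628 + 1735 + 315 = 5021
16–64: 923 + 863 + 1248 + 1117 + 778 + 1072 + 1044 + 1044 + 1263 + 1004 = 10356
65+: 319 + 710 = 1029
Youth dependency ratio = 5021 / 10356 × 100 = 48.5
Old-age dependency ratio = 1029 / 10356 × 100 = 9.9
Total dependency ratio = (5021 + 1029) / 10356 × 100 = 6050 / 10356 × 100 = 58.4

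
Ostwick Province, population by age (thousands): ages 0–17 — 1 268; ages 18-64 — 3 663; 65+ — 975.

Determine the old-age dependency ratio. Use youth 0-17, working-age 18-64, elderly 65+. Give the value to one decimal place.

Old-age dependency ratio = 975 / 3 663 × 100 = 26.6

Old-age dependency ratio: 26.6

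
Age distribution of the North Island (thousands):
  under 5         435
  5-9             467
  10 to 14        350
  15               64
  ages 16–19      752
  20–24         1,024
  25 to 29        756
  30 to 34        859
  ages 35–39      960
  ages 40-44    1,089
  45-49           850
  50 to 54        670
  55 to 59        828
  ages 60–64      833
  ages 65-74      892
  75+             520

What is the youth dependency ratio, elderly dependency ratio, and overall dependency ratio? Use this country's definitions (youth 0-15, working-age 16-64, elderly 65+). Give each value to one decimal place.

Youth dependency ratio: 15.3
Old-age dependency ratio: 16.4
Total dependency ratio: 31.6

0–15: 435 + 467 + 350 + 64 = 1,316
16–64: 752 + 1,024 + 756 + 859 + 960 + 1,089 + 850 + 670 + 828 + 833 = 8,621
65+: 892 + 520 = 1,412
Youth dependency ratio = 1,316 / 8,621 × 100 = 15.3
Old-age dependency ratio = 1,412 / 8,621 × 100 = 16.4
Total dependency ratio = (1,316 + 1,412) / 8,621 × 100 = 2,728 / 8,621 × 100 = 31.6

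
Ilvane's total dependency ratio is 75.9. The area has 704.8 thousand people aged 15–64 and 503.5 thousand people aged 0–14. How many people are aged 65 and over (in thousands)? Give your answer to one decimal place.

Total dependency ratio = (youth + elderly) / working-age × 100
75.9 = (503.5 + E) / 704.8 × 100
⇒ 31.4

Aged 65 and over: 31.4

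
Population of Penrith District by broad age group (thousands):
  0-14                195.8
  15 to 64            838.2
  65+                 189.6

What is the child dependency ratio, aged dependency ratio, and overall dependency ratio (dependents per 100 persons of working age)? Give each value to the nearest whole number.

Youth dependency ratio: 23
Old-age dependency ratio: 23
Total dependency ratio: 46

Youth dependency ratio = 195.8 / 838.2 × 100 = 23
Old-age dependency ratio = 189.6 / 838.2 × 100 = 23
Total dependency ratio = (195.8 + 189.6) / 838.2 × 100 = 385.4 / 838.2 × 100 = 46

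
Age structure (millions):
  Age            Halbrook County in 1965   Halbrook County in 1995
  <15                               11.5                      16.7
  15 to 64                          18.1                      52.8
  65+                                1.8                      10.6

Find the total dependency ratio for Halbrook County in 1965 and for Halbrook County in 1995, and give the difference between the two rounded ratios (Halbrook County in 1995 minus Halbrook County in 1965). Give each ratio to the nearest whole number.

Halbrook County in 1965: (11.5 + 1.8) / 18.1 × 100 = 13.3 / 18.1 × 100 = 73
Halbrook County in 1995: (16.7 + 10.6) / 52.8 × 100 = 27.3 / 52.8 × 100 = 52

Halbrook County in 1965: 73
Halbrook County in 1995: 52
Difference: -21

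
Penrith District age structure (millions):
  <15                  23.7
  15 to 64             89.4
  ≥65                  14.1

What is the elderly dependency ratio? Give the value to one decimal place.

Old-age dependency ratio: 15.8

Old-age dependency ratio = 14.1 / 89.4 × 100 = 15.8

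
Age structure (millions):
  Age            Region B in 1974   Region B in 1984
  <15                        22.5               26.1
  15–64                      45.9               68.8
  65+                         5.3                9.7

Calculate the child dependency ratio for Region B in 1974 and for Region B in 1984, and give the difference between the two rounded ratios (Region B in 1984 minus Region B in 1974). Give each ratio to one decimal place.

Region B in 1974: 49.0
Region B in 1984: 37.9
Difference: -11.1

Region B in 1974: 22.5 / 45.9 × 100 = 49.0
Region B in 1984: 26.1 / 68.8 × 100 = 37.9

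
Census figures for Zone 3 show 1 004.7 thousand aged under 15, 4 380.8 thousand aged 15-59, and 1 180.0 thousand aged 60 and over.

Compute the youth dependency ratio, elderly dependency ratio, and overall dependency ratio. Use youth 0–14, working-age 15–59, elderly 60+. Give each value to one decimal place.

Youth dependency ratio: 22.9
Old-age dependency ratio: 26.9
Total dependency ratio: 49.9

Youth dependency ratio = 1 004.7 / 4 380.8 × 100 = 22.9
Old-age dependency ratio = 1 180.0 / 4 380.8 × 100 = 26.9
Total dependency ratio = (1 004.7 + 1 180.0) / 4 380.8 × 100 = 2 184.7 / 4 380.8 × 100 = 49.9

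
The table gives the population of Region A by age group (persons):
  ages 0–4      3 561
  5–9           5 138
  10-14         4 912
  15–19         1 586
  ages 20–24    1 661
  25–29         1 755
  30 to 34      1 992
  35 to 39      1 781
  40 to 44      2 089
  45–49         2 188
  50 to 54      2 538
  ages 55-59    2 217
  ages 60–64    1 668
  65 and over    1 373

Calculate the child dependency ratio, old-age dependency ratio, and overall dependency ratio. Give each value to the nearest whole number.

Youth dependency ratio: 70
Old-age dependency ratio: 7
Total dependency ratio: 77

0–14: 3 561 + 5 138 + 4 912 = 13 611
15–64: 1 586 + 1 661 + 1 755 + 1 992 + 1 781 + 2 089 + 2 188 + 2 538 + 2 217 + 1 668 = 19 475
65+: 1 373
Youth dependency ratio = 13 611 / 19 475 × 100 = 70
Old-age dependency ratio = 1 373 / 19 475 × 100 = 7
Total dependency ratio = (13 611 + 1 373) / 19 475 × 100 = 14 984 / 19 475 × 100 = 77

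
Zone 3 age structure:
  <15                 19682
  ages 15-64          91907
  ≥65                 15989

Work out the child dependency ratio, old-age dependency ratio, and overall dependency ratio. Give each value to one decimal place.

Youth dependency ratio: 21.4
Old-age dependency ratio: 17.4
Total dependency ratio: 38.8

Youth dependency ratio = 19682 / 91907 × 100 = 21.4
Old-age dependency ratio = 15989 / 91907 × 100 = 17.4
Total dependency ratio = (19682 + 15989) / 91907 × 100 = 35671 / 91907 × 100 = 38.8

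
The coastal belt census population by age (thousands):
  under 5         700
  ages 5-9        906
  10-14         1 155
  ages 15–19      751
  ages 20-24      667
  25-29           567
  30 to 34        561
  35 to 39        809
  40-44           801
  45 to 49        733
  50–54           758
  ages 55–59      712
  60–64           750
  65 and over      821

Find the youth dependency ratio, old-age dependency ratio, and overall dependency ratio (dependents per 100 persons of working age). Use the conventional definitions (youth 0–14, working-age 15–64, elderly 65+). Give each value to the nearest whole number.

Youth dependency ratio: 39
Old-age dependency ratio: 12
Total dependency ratio: 50

0–14: 700 + 906 + 1 155 = 2 761
15–64: 751 + 667 + 567 + 561 + 809 + 801 + 733 + 758 + 712 + 750 = 7 109
65+: 821
Youth dependency ratio = 2 761 / 7 109 × 100 = 39
Old-age dependency ratio = 821 / 7 109 × 100 = 12
Total dependency ratio = (2 761 + 821) / 7 109 × 100 = 3 582 / 7 109 × 100 = 50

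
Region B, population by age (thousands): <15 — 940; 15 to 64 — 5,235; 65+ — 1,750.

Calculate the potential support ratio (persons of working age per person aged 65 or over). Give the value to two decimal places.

Potential support ratio: 2.99

Potential support ratio = 5,235 / 1,750 = 2.99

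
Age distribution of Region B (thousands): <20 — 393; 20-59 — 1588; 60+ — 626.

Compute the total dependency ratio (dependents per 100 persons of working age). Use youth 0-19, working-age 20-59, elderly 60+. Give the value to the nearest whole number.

Total dependency ratio: 64

Total dependency ratio = (393 + 626) / 1588 × 100 = 1019 / 1588 × 100 = 64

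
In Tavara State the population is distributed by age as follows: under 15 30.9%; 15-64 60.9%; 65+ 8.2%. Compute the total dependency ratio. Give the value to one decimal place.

Total dependency ratio = (30.9 + 8.2) / 60.9 × 100 = 39.1 / 60.9 × 100 = 64.2

Total dependency ratio: 64.2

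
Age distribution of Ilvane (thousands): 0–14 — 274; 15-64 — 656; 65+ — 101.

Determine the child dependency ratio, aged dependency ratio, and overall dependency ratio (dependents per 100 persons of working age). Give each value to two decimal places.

Youth dependency ratio = 274 / 656 × 100 = 41.77
Old-age dependency ratio = 101 / 656 × 100 = 15.40
Total dependency ratio = (274 + 101) / 656 × 100 = 375 / 656 × 100 = 57.16

Youth dependency ratio: 41.77
Old-age dependency ratio: 15.40
Total dependency ratio: 57.16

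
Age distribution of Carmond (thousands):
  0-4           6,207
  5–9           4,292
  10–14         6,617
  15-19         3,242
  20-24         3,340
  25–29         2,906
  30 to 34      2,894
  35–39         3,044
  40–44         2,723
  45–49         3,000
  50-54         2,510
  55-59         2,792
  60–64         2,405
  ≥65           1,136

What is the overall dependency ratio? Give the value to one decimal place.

0–14: 6,207 + 4,292 + 6,617 = 17,116
15–64: 3,242 + 3,340 + 2,906 + 2,894 + 3,044 + 2,723 + 3,000 + 2,510 + 2,792 + 2,405 = 28,856
65+: 1,136
Total dependency ratio = (17,116 + 1,136) / 28,856 × 100 = 18,252 / 28,856 × 100 = 63.3

Total dependency ratio: 63.3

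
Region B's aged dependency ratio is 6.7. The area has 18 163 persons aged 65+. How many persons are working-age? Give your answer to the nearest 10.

Old-age dependency ratio = elderly / working-age × 100
6.7 = 18 163 / W × 100
⇒ 271 090

Working-age: 271 090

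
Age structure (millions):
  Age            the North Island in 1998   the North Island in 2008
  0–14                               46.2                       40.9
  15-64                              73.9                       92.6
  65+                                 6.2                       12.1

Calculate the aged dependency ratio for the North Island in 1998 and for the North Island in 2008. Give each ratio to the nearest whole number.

the North Island in 1998: 8
the North Island in 2008: 13

the North Island in 1998: 6.2 / 73.9 × 100 = 8
the North Island in 2008: 12.1 / 92.6 × 100 = 13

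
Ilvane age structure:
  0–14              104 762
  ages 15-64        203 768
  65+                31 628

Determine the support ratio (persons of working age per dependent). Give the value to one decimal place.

Support ratio: 1.5

Support ratio = 203 768 / (104 762 + 31 628) = 203 768 / 136 390 = 1.5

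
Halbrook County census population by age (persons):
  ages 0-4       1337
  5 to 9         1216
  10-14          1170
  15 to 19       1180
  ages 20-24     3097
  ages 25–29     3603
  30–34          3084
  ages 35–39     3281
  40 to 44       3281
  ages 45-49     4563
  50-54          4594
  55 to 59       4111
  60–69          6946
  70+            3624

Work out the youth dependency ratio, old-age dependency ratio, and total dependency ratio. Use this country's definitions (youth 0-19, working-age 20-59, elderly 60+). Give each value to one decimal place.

0–19: 1337 + 1216 + 1170 + 1180 = 4903
20–59: 3097 + 3603 + 3084 + 3281 + 3281 + 4563 + 4594 + 4111 = 29614
60+: 6946 + 3624 = 10570
Youth dependency ratio = 4903 / 29614 × 100 = 16.6
Old-age dependency ratio = 10570 / 29614 × 100 = 35.7
Total dependency ratio = (4903 + 10570) / 29614 × 100 = 15473 / 29614 × 100 = 52.2

Youth dependency ratio: 16.6
Old-age dependency ratio: 35.7
Total dependency ratio: 52.2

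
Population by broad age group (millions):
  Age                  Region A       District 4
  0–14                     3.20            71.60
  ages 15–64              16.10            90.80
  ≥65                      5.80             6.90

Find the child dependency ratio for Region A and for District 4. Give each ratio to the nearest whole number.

Region A: 3.20 / 16.10 × 100 = 20
District 4: 71.60 / 90.80 × 100 = 79

Region A: 20
District 4: 79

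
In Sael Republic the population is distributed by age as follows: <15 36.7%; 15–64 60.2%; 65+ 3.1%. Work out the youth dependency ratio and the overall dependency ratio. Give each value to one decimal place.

Youth dependency ratio: 61.0
Total dependency ratio: 66.1

Youth dependency ratio = 36.7 / 60.2 × 100 = 61.0
Total dependency ratio = (36.7 + 3.1) / 60.2 × 100 = 39.8 / 60.2 × 100 = 66.1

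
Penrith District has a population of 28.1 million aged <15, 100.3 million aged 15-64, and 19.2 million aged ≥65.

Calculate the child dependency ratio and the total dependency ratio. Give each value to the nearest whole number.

Youth dependency ratio: 28
Total dependency ratio: 47

Youth dependency ratio = 28.1 / 100.3 × 100 = 28
Total dependency ratio = (28.1 + 19.2) / 100.3 × 100 = 47.3 / 100.3 × 100 = 47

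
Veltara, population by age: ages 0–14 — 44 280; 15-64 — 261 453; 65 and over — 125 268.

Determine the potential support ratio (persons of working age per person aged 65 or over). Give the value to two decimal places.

Potential support ratio: 2.09

Potential support ratio = 261 453 / 125 268 = 2.09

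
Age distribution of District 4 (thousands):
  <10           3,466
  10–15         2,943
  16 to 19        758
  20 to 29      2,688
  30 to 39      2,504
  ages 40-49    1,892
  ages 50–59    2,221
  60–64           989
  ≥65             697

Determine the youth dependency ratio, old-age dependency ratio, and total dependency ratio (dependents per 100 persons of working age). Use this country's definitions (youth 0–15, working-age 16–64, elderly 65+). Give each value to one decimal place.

0–15: 3,466 + 2,943 = 6,409
16–64: 758 + 2,688 + 2,504 + 1,892 + 2,221 + 989 = 11,052
65+: 697
Youth dependency ratio = 6,409 / 11,052 × 100 = 58.0
Old-age dependency ratio = 697 / 11,052 × 100 = 6.3
Total dependency ratio = (6,409 + 697) / 11,052 × 100 = 7,106 / 11,052 × 100 = 64.3

Youth dependency ratio: 58.0
Old-age dependency ratio: 6.3
Total dependency ratio: 64.3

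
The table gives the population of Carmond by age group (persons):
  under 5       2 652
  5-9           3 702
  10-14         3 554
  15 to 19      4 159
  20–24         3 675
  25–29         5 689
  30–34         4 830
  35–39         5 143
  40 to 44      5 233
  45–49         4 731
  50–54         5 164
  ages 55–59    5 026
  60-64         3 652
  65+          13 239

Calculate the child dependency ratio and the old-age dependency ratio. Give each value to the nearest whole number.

0–14: 2 652 + 3 702 + 3 554 = 9 908
15–64: 4 159 + 3 675 + 5 689 + 4 830 + 5 143 + 5 233 + 4 731 + 5 164 + 5 026 + 3 652 = 47 302
65+: 13 239
Youth dependency ratio = 9 908 / 47 302 × 100 = 21
Old-age dependency ratio = 13 239 / 47 302 × 100 = 28

Youth dependency ratio: 21
Old-age dependency ratio: 28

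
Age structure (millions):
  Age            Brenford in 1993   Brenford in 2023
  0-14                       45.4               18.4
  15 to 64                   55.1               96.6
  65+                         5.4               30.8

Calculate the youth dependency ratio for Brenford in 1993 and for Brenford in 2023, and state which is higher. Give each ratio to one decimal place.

Brenford in 1993: 45.4 / 55.1 × 100 = 82.4
Brenford in 2023: 18.4 / 96.6 × 100 = 19.0

Brenford in 1993: 82.4
Brenford in 2023: 19.0
Higher: Brenford in 1993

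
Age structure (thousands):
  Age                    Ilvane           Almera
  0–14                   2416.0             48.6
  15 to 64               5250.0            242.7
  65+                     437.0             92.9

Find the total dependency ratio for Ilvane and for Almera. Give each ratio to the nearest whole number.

Ilvane: (2416.0 + 437.0) / 5250.0 × 100 = 2853.0 / 5250.0 × 100 = 54
Almera: (48.6 + 92.9) / 242.7 × 100 = 141.5 / 242.7 × 100 = 58

Ilvane: 54
Almera: 58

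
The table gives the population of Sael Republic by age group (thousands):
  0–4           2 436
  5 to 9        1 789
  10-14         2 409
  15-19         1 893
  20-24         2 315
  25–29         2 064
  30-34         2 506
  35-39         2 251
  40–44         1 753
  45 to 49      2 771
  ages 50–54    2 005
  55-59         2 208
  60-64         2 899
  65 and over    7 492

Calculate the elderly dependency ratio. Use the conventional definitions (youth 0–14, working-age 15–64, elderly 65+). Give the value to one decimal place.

0–14: 2 436 + 1 789 + 2 409 = 6 634
15–64: 1 893 + 2 315 + 2 064 + 2 506 + 2 251 + 1 753 + 2 771 + 2 005 + 2 208 + 2 899 = 22 665
65+: 7 492
Old-age dependency ratio = 7 492 / 22 665 × 100 = 33.1

Old-age dependency ratio: 33.1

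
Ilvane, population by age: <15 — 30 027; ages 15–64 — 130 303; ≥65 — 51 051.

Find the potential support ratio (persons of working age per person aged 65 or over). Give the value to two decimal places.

Potential support ratio = 130 303 / 51 051 = 2.55

Potential support ratio: 2.55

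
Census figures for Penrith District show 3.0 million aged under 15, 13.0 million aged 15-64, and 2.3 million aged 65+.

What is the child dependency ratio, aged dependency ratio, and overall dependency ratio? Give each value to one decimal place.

Youth dependency ratio: 23.1
Old-age dependency ratio: 17.7
Total dependency ratio: 40.8

Youth dependency ratio = 3.0 / 13.0 × 100 = 23.1
Old-age dependency ratio = 2.3 / 13.0 × 100 = 17.7
Total dependency ratio = (3.0 + 2.3) / 13.0 × 100 = 5.3 / 13.0 × 100 = 40.8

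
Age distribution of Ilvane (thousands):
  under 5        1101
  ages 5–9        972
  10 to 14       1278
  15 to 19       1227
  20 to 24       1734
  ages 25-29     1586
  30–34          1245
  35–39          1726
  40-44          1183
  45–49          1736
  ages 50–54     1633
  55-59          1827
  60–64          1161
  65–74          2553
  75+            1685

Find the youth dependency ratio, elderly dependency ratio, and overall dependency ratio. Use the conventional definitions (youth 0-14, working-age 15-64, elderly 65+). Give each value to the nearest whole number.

Youth dependency ratio: 22
Old-age dependency ratio: 28
Total dependency ratio: 50

0–14: 1101 + 972 + 1278 = 3351
15–64: 1227 + 1734 + 1586 + 1245 + 1726 + 1183 + 1736 + 1633 + 1827 + 1161 = 15058
65+: 2553 + 1685 = 4238
Youth dependency ratio = 3351 / 15058 × 100 = 22
Old-age dependency ratio = 4238 / 15058 × 100 = 28
Total dependency ratio = (3351 + 4238) / 15058 × 100 = 7589 / 15058 × 100 = 50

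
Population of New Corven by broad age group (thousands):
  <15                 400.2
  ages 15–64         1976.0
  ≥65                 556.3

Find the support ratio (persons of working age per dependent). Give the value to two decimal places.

Support ratio = 1976.0 / (400.2 + 556.3) = 1976.0 / 956.5 = 2.07

Support ratio: 2.07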